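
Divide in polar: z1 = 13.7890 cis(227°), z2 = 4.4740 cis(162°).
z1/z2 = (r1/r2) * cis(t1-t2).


r = 13.7890 / 4.4740 = 3.0820
theta = 227° - 162° = 65° = 65° (mod 360)

3.0820 cis(65°)


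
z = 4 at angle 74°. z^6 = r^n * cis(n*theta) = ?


r^6 = 4^6 = 4096
n*theta = 6*74° = 444° = 84° (mod 360)
a = 4096*cos(84°) = 428.1486
b = 4096*sin(84°) = 4073.5617

4096 cis(84°) = 428.1486 + 4073.5617i


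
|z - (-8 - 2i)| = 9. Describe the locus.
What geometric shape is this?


|z - z0| = r is a circle with center z0 and radius r.
Center = (-8, -2), radius = 9

Circle with center (-8, -2) and radius 9


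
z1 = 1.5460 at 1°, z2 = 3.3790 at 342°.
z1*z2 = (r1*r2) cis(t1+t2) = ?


r = 1.5460 * 3.3790 = 5.2239
theta = 1° + 342° = 343° = 343° (mod 360)

5.2239 cis(343°)


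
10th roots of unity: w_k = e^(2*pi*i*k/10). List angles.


The 10th roots of unity are cis(360k/10°) for k=0..9
Angle step = 360/10 = 36°
Primitive root: cis(36°)
Primitive root = 0.8090 + 0.5878i

10 roots at angles: 0°, 36°, 72°, 108°, 144°, 180°, 216°, 252°, 288°, 324°


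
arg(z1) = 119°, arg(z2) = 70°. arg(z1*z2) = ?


arg(z1*z2) = 119° + 70° = 189°
Normalized to (-180°, 180°]: -171°

-171°


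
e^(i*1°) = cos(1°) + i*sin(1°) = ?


cos(1°) = 0.9998
sin(1°) = 0.0175

e^(i*1°) = 0.9998 + 0.0175i


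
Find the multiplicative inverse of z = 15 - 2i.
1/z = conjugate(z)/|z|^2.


|z|^2 = 225+4 = 229
1/z = (15 + 2i)/229

1/z = 0.0655 + 0.0087i


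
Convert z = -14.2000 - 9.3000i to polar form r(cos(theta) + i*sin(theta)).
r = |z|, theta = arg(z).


r = sqrt(201.64+86.49) = sqrt(288.13) = 16.9744
theta = atan2(-9.3, -14.2) = -146.7780 degrees

r = 16.9744, theta = -146.7780 degrees


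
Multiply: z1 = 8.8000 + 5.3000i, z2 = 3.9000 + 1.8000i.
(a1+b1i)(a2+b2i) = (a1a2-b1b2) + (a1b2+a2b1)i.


Real = 8.8*3.9 - 5.3*1.8 = 34.32 - 9.54 = 24.78
Imag = 8.8*1.8 + 3.9*5.3 = 15.84 + 20.67 = 36.51

24.7800 + 36.5100i


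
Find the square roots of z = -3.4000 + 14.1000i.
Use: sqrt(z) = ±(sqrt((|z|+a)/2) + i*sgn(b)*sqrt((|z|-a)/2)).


|z| = sqrt(11.56+198.81) = 14.5041
sqrt((|z|+a)/2) = sqrt((14.5041+(-3.4))/2) = sqrt(5.5521) = 2.3563
sqrt((|z|-a)/2) = sqrt((14.5041-(-3.4))/2) = sqrt(8.9521) = 2.9920

±(2.3563 + 2.9920i) i.e. 2.3563 + 2.9920i and -2.3563 - 2.9920i


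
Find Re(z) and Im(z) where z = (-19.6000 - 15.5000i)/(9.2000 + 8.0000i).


Multiply by conjugate: (-19.6000 - 15.5000i)(9.2000 - 8.0000i) / (9.2^2 + 8^2)
Numerator real = -19.6*9.2 - (15.5)*8 = -304.32
Numerator imag = -15.5*9.2 - (-19.6)*8 = 14.2
Denominator = 148.64
Re(z) = -304.32/148.64 = -2.0474
Im(z) = 14.2/148.64 = 0.0955

Re(z) = -2.0474, Im(z) = 0.0955


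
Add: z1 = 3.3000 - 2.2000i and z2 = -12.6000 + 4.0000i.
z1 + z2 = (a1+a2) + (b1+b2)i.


Real: 3.3 - 12.6 = -9.3
Imag: -2.2 + 4 = 1.8

-9.3000 + 1.8000i


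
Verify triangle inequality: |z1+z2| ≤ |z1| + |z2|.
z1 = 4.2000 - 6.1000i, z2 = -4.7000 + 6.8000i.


|z1| = sqrt(4.2^2 + (-6.1)^2) = sqrt(54.85) = 7.4061
|z2| = sqrt((-4.7)^2 + 6.8^2) = sqrt(68.33) = 8.2662
z1+z2 = -0.5000 + 0.7000i
|z1+z2| = sqrt(0.74) = 0.8602
|z1|+|z2| = 7.4061 + 8.2662 = 15.6723

|z1+z2| = 0.8602 ≤ |z1|+|z2| = 15.6723 (verified)


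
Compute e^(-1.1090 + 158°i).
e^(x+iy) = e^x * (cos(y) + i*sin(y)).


e^-1.1090 = 0.3299
cos(158°) = -0.9272
sin(158°) = 0.3746
Real = 0.3299*(-0.9272) = -0.3059
Imag = 0.3299*0.3746 = 0.1236

-0.3059 + 0.1236i


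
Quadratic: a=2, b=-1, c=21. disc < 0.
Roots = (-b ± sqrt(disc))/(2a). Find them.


disc = (-1)^2 - 4*2*21 = 1 - 168 = -167
sqrt(|disc|) = sqrt(167) = 12.9228
Real part = 1/(2*2) = 0.2500
Imag part = 12.9228/(2*2) = 3.2307

0.2500 ± 3.2307i


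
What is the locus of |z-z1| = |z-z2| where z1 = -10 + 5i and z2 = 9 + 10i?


Equal distances means the locus is the perpendicular bisector of z1 and z2.
Midpoint = ((-10+9)/2, (5+10)/2) = (-0.5000, 7.5000)

Perpendicular bisector through (-0.5000, 7.5000)


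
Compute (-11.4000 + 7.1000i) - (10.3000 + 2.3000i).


Real: -11.4 - 10.3 = -21.7
Imag: 7.1 - 2.3 = 4.8

-21.7000 + 4.8000i


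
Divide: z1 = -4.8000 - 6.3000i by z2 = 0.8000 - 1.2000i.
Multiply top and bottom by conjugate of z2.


Conjugate of z2 = 0.8000 + 1.2000i
Numerator: (-4.8000 - 6.3000i)(0.8000 + 1.2000i) = 3.7200 - 10.8000i
Denominator: 0.8^2 + (-1.2)^2 = 2.08
Result = (3.7200 - 10.8000i)/2.08

1.7885 - 5.1923i


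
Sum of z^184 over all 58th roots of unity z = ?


The roots are w_k = w^k with w = e^(2*pi*i/58), and (w^k)^184 = (w^184)^k.
So S = 1 + u + u^2 + ... + u^(57) with u = w^184.
184 = 3*58 + 10, so 184 is not a multiple of 58: u = (w^58)^3 * w^10 = w^10 ≠ 1 (w is a primitive 58th root), while u^58 = (w^58)^184 = 1.
Geometric series: S = (1 - u^58)/(1 - u) = (1 - 1)/(1 - u) = 0

S = 0


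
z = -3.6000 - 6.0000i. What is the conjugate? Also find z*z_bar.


z_bar = -3.6000 + 6.0000i
z*z_bar = (-3.6)^2 + (-6)^2 = 12.96 + 36 = 48.96

z_bar = -3.6000 + 6.0000i, z*z_bar = 48.96


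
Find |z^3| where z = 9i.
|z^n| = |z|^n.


|z| = sqrt(0+81) = sqrt(81) = 9
|z^3| = |z|^3 = 9^3 = 729

|z^3| = 729


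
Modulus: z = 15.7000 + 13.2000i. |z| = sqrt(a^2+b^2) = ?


|z| = sqrt(15.7^2 + 13.2^2) = sqrt(246.49 + 174.24) = sqrt(420.73) = 20.5117

|z| = 20.5117


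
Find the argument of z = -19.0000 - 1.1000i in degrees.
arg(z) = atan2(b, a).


Re = -19, Im = -1.1
arg = atan2(-1.1, -19) = -176.6866 degrees

arg(z) = -176.6866 degrees


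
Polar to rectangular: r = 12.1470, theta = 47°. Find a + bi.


a = 12.1470*cos(47°) = 12.1470*0.681998 = 8.2842
b = 12.1470*sin(47°) = 12.1470*0.731354 = 8.8838

8.2842 + 8.8838i


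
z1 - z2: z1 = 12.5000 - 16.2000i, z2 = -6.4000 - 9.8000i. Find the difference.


Real: 12.5 + 6.4 = 18.9
Imag: -16.2 + 9.8 = -6.4

18.9000 - 6.4000i


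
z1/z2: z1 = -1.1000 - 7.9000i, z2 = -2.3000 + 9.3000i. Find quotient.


Conjugate of z2 = -2.3000 - 9.3000i
Numerator: (-1.1000 - 7.9000i)(-2.3000 - 9.3000i) = -70.9400 + 28.4000i
Denominator: (-2.3)^2 + 9.3^2 = 91.78
Result = (-70.9400 + 28.4000i)/91.78

-0.7729 + 0.3094i


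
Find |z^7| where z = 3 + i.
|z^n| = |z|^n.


|z| = sqrt(9+1) = sqrt(10) = 3.1623
|z^7| = |z|^7 = (sqrt(10))^7 = 10^3 * sqrt(10) = 1000*sqrt(10)

|z^7| = 1000*sqrt(10) ≈ 3162.2777


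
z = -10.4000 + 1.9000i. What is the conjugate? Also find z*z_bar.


z_bar = -10.4000 - 1.9000i
z*z_bar = (-10.4)^2 + 1.9^2 = 108.16 + 3.61 = 111.77

z_bar = -10.4000 - 1.9000i, z*z_bar = 111.77


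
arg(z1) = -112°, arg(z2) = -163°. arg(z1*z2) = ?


arg(z1*z2) = -112° - 163° = -275°
Normalized to (-180°, 180°]: 85°

85°


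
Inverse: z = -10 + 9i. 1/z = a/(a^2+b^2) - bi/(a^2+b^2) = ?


|z|^2 = 100+81 = 181
1/z = (-10 - 9i)/181

1/z = -0.0552 - 0.0497i


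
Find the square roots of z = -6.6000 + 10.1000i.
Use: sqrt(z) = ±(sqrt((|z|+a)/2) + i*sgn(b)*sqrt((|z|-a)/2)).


|z| = sqrt(43.56+102.01) = 12.0652
sqrt((|z|+a)/2) = sqrt((12.0652+(-6.6))/2) = sqrt(2.7326) = 1.6531
sqrt((|z|-a)/2) = sqrt((12.0652-(-6.6))/2) = sqrt(9.3326) = 3.0549

±(1.6531 + 3.0549i) i.e. 1.6531 + 3.0549i and -1.6531 - 3.0549i


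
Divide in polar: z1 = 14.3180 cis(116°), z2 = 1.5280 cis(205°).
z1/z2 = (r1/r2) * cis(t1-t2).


r = 14.3180 / 1.5280 = 9.3704
theta = 116° - 205° = -89° = 271° (mod 360)

9.3704 cis(271°)


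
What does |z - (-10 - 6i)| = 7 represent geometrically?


|z - z0| = r is a circle with center z0 and radius r.
Center = (-10, -6), radius = 7

Circle with center (-10, -6) and radius 7


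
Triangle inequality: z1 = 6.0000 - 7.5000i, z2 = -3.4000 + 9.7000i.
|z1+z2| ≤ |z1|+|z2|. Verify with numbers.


|z1| = sqrt(6^2 + (-7.5)^2) = sqrt(92.25) = 9.6047
|z2| = sqrt((-3.4)^2 + 9.7^2) = sqrt(105.65) = 10.2786
z1+z2 = 2.6000 + 2.2000i
|z1+z2| = sqrt(11.6) = 3.4059
|z1|+|z2| = 9.6047 + 10.2786 = 19.8833

|z1+z2| = 3.4059 ≤ |z1|+|z2| = 19.8833 (verified)


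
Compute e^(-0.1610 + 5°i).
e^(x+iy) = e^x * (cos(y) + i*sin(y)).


e^-0.1610 = 0.8513
cos(5°) = 0.9962
sin(5°) = 0.0872
Real = 0.8513*0.9962 = 0.8481
Imag = 0.8513*0.0872 = 0.0742

0.8481 + 0.0742i


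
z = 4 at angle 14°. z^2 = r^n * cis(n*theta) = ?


r^2 = 4^2 = 16
n*theta = 2*14° = 28° = 28° (mod 360)
a = 16*cos(28°) = 14.1272
b = 16*sin(28°) = 7.5115

16 cis(28°) = 14.1272 + 7.5115i


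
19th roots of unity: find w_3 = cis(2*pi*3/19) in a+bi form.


Angle = 360*3/19 = 56.8421°
a = cos(56.8421°) = 0.5469
b = sin(56.8421°) = 0.8372

0.5469 + 0.8372i


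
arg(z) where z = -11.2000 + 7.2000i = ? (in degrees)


Re = -11.2, Im = 7.2
arg = atan2(7.2, -11.2) = 147.2648 degrees

arg(z) = 147.2648 degrees


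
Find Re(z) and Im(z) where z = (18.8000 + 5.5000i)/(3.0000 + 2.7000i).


Multiply by conjugate: (18.8000 + 5.5000i)(3.0000 - 2.7000i) / (3^2 + 2.7^2)
Numerator real = 18.8*3 + 5.5*2.7 = 71.25
Numerator imag = 5.5*3 - 18.8*2.7 = -34.26
Denominator = 16.29
Re(z) = 71.25/16.29 = 4.3738
Im(z) = -34.26/16.29 = -2.1031

Re(z) = 4.3738, Im(z) = -2.1031


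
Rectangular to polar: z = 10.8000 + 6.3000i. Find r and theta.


r = sqrt(116.64+39.69) = sqrt(156.33) = 12.5032
theta = atan2(6.3, 10.8) = 30.2564 degrees

r = 12.5032, theta = 30.2564 degrees


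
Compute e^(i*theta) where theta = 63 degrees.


cos(63°) = 0.4540
sin(63°) = 0.8910

e^(i*63°) = 0.4540 + 0.8910i


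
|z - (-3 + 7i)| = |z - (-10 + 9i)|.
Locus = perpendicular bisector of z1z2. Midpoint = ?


Equal distances means the locus is the perpendicular bisector of z1 and z2.
Midpoint = ((-3+(-10))/2, (7+9)/2) = (-6.5000, 8.0000)

Perpendicular bisector through (-6.5000, 8.0000)


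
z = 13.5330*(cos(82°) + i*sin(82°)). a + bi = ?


a = 13.5330*cos(82°) = 13.5330*0.13917 = 1.8834
b = 13.5330*sin(82°) = 13.5330*0.99027 = 13.4013

1.8834 + 13.4013i


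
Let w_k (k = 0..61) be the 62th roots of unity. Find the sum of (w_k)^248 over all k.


The roots are w_k = w^k with w = e^(2*pi*i/62), and (w^k)^248 = (w^248)^k.
So S = 1 + u + u^2 + ... + u^(61) with u = w^248.
248 = 4*62 + 0, so 248 is a multiple of 62 and u = (w^62)^4 = 1.
Every one of the 62 terms equals 1: S = 62

S = 62


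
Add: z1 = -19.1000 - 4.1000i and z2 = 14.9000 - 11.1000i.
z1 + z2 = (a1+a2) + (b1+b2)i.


Real: -19.1 + 14.9 = -4.2
Imag: -4.1 - 11.1 = -15.2

-4.2000 - 15.2000i


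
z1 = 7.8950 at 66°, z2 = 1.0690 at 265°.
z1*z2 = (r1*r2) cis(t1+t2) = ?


r = 7.8950 * 1.0690 = 8.4398
theta = 66° + 265° = 331° = 331° (mod 360)

8.4398 cis(331°)


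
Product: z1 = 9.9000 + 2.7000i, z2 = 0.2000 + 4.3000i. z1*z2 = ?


Real = 9.9*0.2 - 2.7*4.3 = 1.98 - 11.61 = -9.63
Imag = 9.9*4.3 + 0.2*2.7 = 42.57 + 0.54 = 43.11

-9.6300 + 43.1100i


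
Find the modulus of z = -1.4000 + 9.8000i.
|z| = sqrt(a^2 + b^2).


|z| = sqrt((-1.4)^2 + 9.8^2) = sqrt(1.96 + 96.04) = sqrt(98) = 9.8995

|z| = 9.8995


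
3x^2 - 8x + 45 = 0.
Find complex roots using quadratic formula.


disc = (-8)^2 - 4*3*45 = 64 - 540 = -476
sqrt(|disc|) = sqrt(476) = 21.8174
Real part = 8/(2*3) = 1.3333
Imag part = 21.8174/(2*3) = 3.6362

1.3333 ± 3.6362i


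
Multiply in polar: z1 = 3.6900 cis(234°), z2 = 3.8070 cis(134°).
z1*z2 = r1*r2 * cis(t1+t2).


r = 3.6900 * 3.8070 = 14.0478
theta = 234° + 134° = 368° = 8° (mod 360)

14.0478 cis(8°)


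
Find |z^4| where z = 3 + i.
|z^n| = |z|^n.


|z| = sqrt(9+1) = sqrt(10) = 3.1623
|z^4| = |z|^4 = (sqrt(10))^4 = 10^2 = 100

|z^4| = 100


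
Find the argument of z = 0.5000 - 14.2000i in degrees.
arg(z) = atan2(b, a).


Re = 0.5, Im = -14.2
arg = atan2(-14.2, 0.5) = -87.9834 degrees

arg(z) = -87.9834 degrees


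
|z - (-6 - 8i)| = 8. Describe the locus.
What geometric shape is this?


|z - z0| = r is a circle with center z0 and radius r.
Center = (-6, -8), radius = 8

Circle with center (-6, -8) and radius 8


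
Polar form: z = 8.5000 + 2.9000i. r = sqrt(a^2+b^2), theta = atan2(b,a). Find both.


r = sqrt(72.25+8.41) = sqrt(80.66) = 8.9811
theta = atan2(2.9, 8.5) = 18.8384 degrees

r = 8.9811, theta = 18.8384 degrees


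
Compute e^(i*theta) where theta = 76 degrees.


cos(76°) = 0.2419
sin(76°) = 0.9703

e^(i*76°) = 0.2419 + 0.9703i


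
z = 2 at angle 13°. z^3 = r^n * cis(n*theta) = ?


r^3 = 2^3 = 8
n*theta = 3*13° = 39° = 39° (mod 360)
a = 8*cos(39°) = 6.2172
b = 8*sin(39°) = 5.0346

8 cis(39°) = 6.2172 + 5.0346i


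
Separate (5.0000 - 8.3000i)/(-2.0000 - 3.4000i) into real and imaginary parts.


Multiply by conjugate: (5.0000 - 8.3000i)(-2.0000 + 3.4000i) / ((-2)^2 + (-3.4)^2)
Numerator real = 5*(-2) - (8.3)*(-3.4) = 18.22
Numerator imag = -8.3*(-2) - 5*(-3.4) = 33.6
Denominator = 15.56
Re(z) = 18.22/15.56 = 1.1710
Im(z) = 33.6/15.56 = 2.1594

Re(z) = 1.1710, Im(z) = 2.1594


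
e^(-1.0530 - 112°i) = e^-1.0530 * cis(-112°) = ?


e^-1.0530 = 0.3489
cos(-112°) = -0.3746
sin(-112°) = -0.9272
Real = 0.3489*(-0.3746) = -0.1307
Imag = 0.3489*(-0.9272) = -0.3235

-0.1307 - 0.3235i


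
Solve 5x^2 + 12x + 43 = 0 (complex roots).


disc = 12^2 - 4*5*43 = 144 - 860 = -716
sqrt(|disc|) = sqrt(716) = 26.7582
Real part = -12/(2*5) = -1.2000
Imag part = 26.7582/(2*5) = 2.6758

-1.2000 ± 2.6758i


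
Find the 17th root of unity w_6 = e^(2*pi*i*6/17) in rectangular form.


Angle = 360*6/17 = 127.0588°
a = cos(127.0588°) = -0.6026
b = sin(127.0588°) = 0.7980

-0.6026 + 0.7980i


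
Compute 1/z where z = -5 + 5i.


|z|^2 = 25+25 = 50
1/z = (-5 - 5i)/50

1/z = -0.1000 - 0.1000i


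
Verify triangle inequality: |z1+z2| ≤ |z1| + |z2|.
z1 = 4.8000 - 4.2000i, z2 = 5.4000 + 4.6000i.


|z1| = sqrt(4.8^2 + (-4.2)^2) = sqrt(40.68) = 6.3781
|z2| = sqrt(5.4^2 + 4.6^2) = sqrt(50.32) = 7.0937
z1+z2 = 10.2000 + 0.4000i
|z1+z2| = sqrt(104.2) = 10.2078
|z1|+|z2| = 6.3781 + 7.0937 = 13.4718

|z1+z2| = 10.2078 ≤ |z1|+|z2| = 13.4718 (verified)


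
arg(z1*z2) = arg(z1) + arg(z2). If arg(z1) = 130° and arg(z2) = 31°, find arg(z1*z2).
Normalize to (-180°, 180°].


arg(z1*z2) = 130° + 31° = 161°
Normalized to (-180°, 180°]: 161°

161°


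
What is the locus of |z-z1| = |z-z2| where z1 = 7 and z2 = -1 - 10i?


Equal distances means the locus is the perpendicular bisector of z1 and z2.
Midpoint = ((7+(-1))/2, (0+(-10))/2) = (3.0000, -5.0000)

Perpendicular bisector through (3.0000, -5.0000)


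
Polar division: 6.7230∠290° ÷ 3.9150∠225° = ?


r = 6.7230 / 3.9150 = 1.7172
theta = 290° - 225° = 65° = 65° (mod 360)

1.7172 cis(65°)


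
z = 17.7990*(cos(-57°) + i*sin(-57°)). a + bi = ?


a = 17.7990*cos(-57°) = 17.7990*0.54464 = 9.6940
b = 17.7990*sin(-57°) = 17.7990*(-0.83867) = -14.9275

9.6940 - 14.9275i


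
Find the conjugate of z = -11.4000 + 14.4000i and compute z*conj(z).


z_bar = -11.4000 - 14.4000i
z*z_bar = (-11.4)^2 + 14.4^2 = 129.96 + 207.36 = 337.32

z_bar = -11.4000 - 14.4000i, z*z_bar = 337.32


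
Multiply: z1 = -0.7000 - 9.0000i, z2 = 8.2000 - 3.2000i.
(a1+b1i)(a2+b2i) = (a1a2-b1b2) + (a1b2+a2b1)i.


Real = -0.7*8.2 - (-9)*(-3.2) = -5.74 - 28.8 = -34.54
Imag = -0.7*(-3.2) + 8.2*(-9) = 2.24 - (73.8) = -71.56

-34.5400 - 71.5600i


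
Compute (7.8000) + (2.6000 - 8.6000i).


Real: 7.8 + 2.6 = 10.4
Imag: 0 - 8.6 = -8.6

10.4000 - 8.6000i


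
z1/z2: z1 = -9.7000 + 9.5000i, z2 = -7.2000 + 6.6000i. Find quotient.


Conjugate of z2 = -7.2000 - 6.6000i
Numerator: (-9.7000 + 9.5000i)(-7.2000 - 6.6000i) = 132.5400 - 4.3800i
Denominator: (-7.2)^2 + 6.6^2 = 95.4
Result = (132.5400 - 4.3800i)/95.4

1.3893 - 0.0459i


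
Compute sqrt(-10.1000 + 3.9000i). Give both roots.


|z| = sqrt(102.01+15.21) = 10.8268
sqrt((|z|+a)/2) = sqrt((10.8268+(-10.1))/2) = sqrt(0.3634) = 0.6028
sqrt((|z|-a)/2) = sqrt((10.8268-(-10.1))/2) = sqrt(10.4634) = 3.2347

±(0.6028 + 3.2347i) i.e. 0.6028 + 3.2347i and -0.6028 - 3.2347i


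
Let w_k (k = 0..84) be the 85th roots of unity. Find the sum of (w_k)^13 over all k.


The roots are w_k = w^k with w = e^(2*pi*i/85), and (w^k)^13 = (w^13)^k.
So S = 1 + u + u^2 + ... + u^(84) with u = w^13.
13 = 0*85 + 13, so 13 is not a multiple of 85: u = w^13 ≠ 1 (w is a primitive 85th root), while u^85 = (w^85)^13 = 1.
Geometric series: S = (1 - u^85)/(1 - u) = (1 - 1)/(1 - u) = 0

S = 0


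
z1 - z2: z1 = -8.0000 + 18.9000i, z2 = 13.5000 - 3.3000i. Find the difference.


Real: -8 - 13.5 = -21.5
Imag: 18.9 + 3.3 = 22.2

-21.5000 + 22.2000i


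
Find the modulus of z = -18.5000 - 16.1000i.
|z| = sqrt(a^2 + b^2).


|z| = sqrt((-18.5)^2 + (-16.1)^2) = sqrt(342.25 + 259.21) = sqrt(601.46) = 24.5247

|z| = 24.5247


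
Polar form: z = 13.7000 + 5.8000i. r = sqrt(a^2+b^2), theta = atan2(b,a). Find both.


r = sqrt(187.69+33.64) = sqrt(221.33) = 14.8772
theta = atan2(5.8, 13.7) = 22.9457 degrees

r = 14.8772, theta = 22.9457 degrees


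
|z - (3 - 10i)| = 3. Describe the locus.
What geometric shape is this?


|z - z0| = r is a circle with center z0 and radius r.
Center = (3, -10), radius = 3

Circle with center (3, -10) and radius 3


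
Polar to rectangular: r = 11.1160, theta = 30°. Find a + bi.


a = 11.1160*cos(30°) = 11.1160*0.866025 = 9.6267
b = 11.1160*sin(30°) = 11.1160*0.5 = 5.5580

9.6267 + 5.5580i


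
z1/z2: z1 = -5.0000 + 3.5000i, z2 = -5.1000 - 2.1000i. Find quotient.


Conjugate of z2 = -5.1000 + 2.1000i
Numerator: (-5.0000 + 3.5000i)(-5.1000 + 2.1000i) = 18.1500 - 28.3500i
Denominator: (-5.1)^2 + (-2.1)^2 = 30.42
Result = (18.1500 - 28.3500i)/30.42

0.5966 - 0.9320i


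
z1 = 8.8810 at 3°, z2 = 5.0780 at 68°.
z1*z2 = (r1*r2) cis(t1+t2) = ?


r = 8.8810 * 5.0780 = 45.0977
theta = 3° + 68° = 71° = 71° (mod 360)

45.0977 cis(71°)


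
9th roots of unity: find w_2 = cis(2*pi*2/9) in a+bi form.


Angle = 360*2/9 = 80°
a = cos(80°) = 0.1736
b = sin(80°) = 0.9848

0.1736 + 0.9848i


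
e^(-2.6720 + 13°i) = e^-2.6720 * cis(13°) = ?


e^-2.6720 = 0.0691
cos(13°) = 0.9744
sin(13°) = 0.225
Real = 0.0691*0.9744 = 0.0673
Imag = 0.0691*0.225 = 0.0155

0.0673 + 0.0155i


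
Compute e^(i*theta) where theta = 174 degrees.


cos(174°) = -0.9945
sin(174°) = 0.1045

e^(i*174°) = -0.9945 + 0.1045i


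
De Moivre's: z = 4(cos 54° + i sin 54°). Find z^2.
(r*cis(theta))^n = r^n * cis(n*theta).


r^2 = 4^2 = 16
n*theta = 2*54° = 108° = 108° (mod 360)
a = 16*cos(108°) = -4.9443
b = 16*sin(108°) = 15.2169

16 cis(108°) = -4.9443 + 15.2169i


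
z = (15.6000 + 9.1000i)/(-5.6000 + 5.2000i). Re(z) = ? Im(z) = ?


Multiply by conjugate: (15.6000 + 9.1000i)(-5.6000 - 5.2000i) / ((-5.6)^2 + 5.2^2)
Numerator real = 15.6*(-5.6) + 9.1*5.2 = -40.04
Numerator imag = 9.1*(-5.6) - 15.6*5.2 = -132.08
Denominator = 58.4
Re(z) = -40.04/58.4 = -0.6856
Im(z) = -132.08/58.4 = -2.2616

Re(z) = -0.6856, Im(z) = -2.2616


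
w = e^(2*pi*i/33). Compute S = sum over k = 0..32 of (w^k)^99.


The roots are w_k = w^k with w = e^(2*pi*i/33), and (w^k)^99 = (w^99)^k.
So S = 1 + u + u^2 + ... + u^(32) with u = w^99.
99 = 3*33 + 0, so 99 is a multiple of 33 and u = (w^33)^3 = 1.
Every one of the 33 terms equals 1: S = 33

S = 33


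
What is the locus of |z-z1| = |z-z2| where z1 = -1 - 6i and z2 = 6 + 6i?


Equal distances means the locus is the perpendicular bisector of z1 and z2.
Midpoint = ((-1+6)/2, (-6+6)/2) = (2.5000, 0)

Perpendicular bisector through (2.5000, 0)


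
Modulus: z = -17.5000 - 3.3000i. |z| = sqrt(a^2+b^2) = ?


|z| = sqrt((-17.5)^2 + (-3.3)^2) = sqrt(306.25 + 10.89) = sqrt(317.14) = 17.8084

|z| = 17.8084


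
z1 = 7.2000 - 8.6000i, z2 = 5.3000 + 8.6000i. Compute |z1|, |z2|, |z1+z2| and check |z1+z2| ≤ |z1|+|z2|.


|z1| = sqrt(7.2^2 + (-8.6)^2) = sqrt(125.8) = 11.2161
|z2| = sqrt(5.3^2 + 8.6^2) = sqrt(102.05) = 10.1020
z1+z2 = 12.5000
|z1+z2| = sqrt(156.25) = 12.5000
|z1|+|z2| = 11.2161 + 10.1020 = 21.3181

|z1+z2| = 12.5000 ≤ |z1|+|z2| = 21.3181 (verified)


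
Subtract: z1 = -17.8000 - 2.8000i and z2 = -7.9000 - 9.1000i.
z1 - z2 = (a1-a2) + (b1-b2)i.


Real: -17.8 + 7.9 = -9.9
Imag: -2.8 + 9.1 = 6.3

-9.9000 + 6.3000i


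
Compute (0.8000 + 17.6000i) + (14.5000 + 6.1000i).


Real: 0.8 + 14.5 = 15.3
Imag: 17.6 + 6.1 = 23.7

15.3000 + 23.7000i


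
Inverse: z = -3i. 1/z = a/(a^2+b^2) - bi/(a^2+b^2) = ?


|z|^2 = 0+9 = 9
1/z = (0 + 3i)/9

1/z = 0 + 0.3333i


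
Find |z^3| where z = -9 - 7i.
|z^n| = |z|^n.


|z| = sqrt(81+49) = sqrt(130) = 11.4018
|z^3| = |z|^3 = (sqrt(130))^3 = 130*sqrt(130)

|z^3| = 130*sqrt(130) ≈ 1482.2281


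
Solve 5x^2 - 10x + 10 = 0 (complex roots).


disc = (-10)^2 - 4*5*10 = 100 - 200 = -100
sqrt(|disc|) = sqrt(100) = 10.0000
Real part = 10/(2*5) = 1.0000
Imag part = 10.0000/(2*5) = 1.0000

1.0000 ± 1.0000i


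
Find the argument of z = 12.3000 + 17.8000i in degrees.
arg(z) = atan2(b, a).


Re = 12.3, Im = 17.8
arg = atan2(17.8, 12.3) = 55.3551 degrees

arg(z) = 55.3551 degrees


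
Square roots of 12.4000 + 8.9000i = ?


|z| = sqrt(153.76+79.21) = 15.2634
sqrt((|z|+a)/2) = sqrt((15.2634+12.4)/2) = sqrt(13.8317) = 3.7191
sqrt((|z|-a)/2) = sqrt((15.2634-12.4)/2) = sqrt(1.4317) = 1.1965

±(3.7191 + 1.1965i) i.e. 3.7191 + 1.1965i and -3.7191 - 1.1965i


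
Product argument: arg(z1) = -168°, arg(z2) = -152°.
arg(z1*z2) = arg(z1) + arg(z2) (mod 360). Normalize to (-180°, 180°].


arg(z1*z2) = -168° - 152° = -320°
Normalized to (-180°, 180°]: 40°

40°


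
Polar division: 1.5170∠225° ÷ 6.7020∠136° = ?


r = 1.5170 / 6.7020 = 0.2264
theta = 225° - 136° = 89° = 89° (mod 360)

0.2264 cis(89°)


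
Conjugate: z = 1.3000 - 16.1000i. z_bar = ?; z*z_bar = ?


z_bar = 1.3000 + 16.1000i
z*z_bar = 1.3^2 + (-16.1)^2 = 1.69 + 259.21 = 260.9

z_bar = 1.3000 + 16.1000i, z*z_bar = 260.9


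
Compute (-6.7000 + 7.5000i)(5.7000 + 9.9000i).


Real = -6.7*5.7 - 7.5*9.9 = -38.19 - 74.25 = -112.44
Imag = -6.7*9.9 + 5.7*7.5 = -66.33 + 42.75 = -23.58

-112.4400 - 23.5800i


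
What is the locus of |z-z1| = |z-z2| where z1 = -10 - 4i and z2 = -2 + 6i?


Equal distances means the locus is the perpendicular bisector of z1 and z2.
Midpoint = ((-10+(-2))/2, (-4+6)/2) = (-6.0000, 1.0000)

Perpendicular bisector through (-6.0000, 1.0000)


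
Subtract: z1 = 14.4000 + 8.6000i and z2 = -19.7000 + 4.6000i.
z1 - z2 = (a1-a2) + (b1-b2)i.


Real: 14.4 + 19.7 = 34.1
Imag: 8.6 - 4.6 = 4

34.1000 + 4.0000i


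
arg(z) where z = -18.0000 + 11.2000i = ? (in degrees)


Re = -18, Im = 11.2
arg = atan2(11.2, -18) = 148.1092 degrees

arg(z) = 148.1092 degrees


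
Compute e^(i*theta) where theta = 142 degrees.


cos(142°) = -0.7880
sin(142°) = 0.6157

e^(i*142°) = -0.7880 + 0.6157i


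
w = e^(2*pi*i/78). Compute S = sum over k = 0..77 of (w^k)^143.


The roots are w_k = w^k with w = e^(2*pi*i/78), and (w^k)^143 = (w^143)^k.
So S = 1 + u + u^2 + ... + u^(77) with u = w^143.
143 = 1*78 + 65, so 143 is not a multiple of 78: u = (w^78)^1 * w^65 = w^65 ≠ 1 (w is a primitive 78th root), while u^78 = (w^78)^143 = 1.
Geometric series: S = (1 - u^78)/(1 - u) = (1 - 1)/(1 - u) = 0

S = 0


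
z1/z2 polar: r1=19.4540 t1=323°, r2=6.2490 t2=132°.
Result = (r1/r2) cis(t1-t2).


r = 19.4540 / 6.2490 = 3.1131
theta = 323° - 132° = 191° = 191° (mod 360)

3.1131 cis(191°)


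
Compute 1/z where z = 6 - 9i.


|z|^2 = 36+81 = 117
1/z = (6 + 9i)/117

1/z = 0.0513 + 0.0769i


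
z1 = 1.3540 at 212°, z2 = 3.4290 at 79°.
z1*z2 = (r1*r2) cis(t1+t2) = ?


r = 1.3540 * 3.4290 = 4.6429
theta = 212° + 79° = 291° = 291° (mod 360)

4.6429 cis(291°)


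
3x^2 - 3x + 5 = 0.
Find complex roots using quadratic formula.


disc = (-3)^2 - 4*3*5 = 9 - 60 = -51
sqrt(|disc|) = sqrt(51) = 7.1414
Real part = 3/(2*3) = 0.5000
Imag part = 7.1414/(2*3) = 1.1902

0.5000 ± 1.1902i


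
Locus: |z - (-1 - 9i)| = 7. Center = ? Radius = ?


|z - z0| = r is a circle with center z0 and radius r.
Center = (-1, -9), radius = 7

Circle with center (-1, -9) and radius 7


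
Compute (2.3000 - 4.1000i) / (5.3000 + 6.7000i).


Conjugate of z2 = 5.3000 - 6.7000i
Numerator: (2.3000 - 4.1000i)(5.3000 - 6.7000i) = -15.2800 - 37.1400i
Denominator: 5.3^2 + 6.7^2 = 72.98
Result = (-15.2800 - 37.1400i)/72.98

-0.2094 - 0.5089i


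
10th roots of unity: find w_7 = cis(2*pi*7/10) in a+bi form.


Angle = 360*7/10 = 252°
a = cos(252°) = -0.3090
b = sin(252°) = -0.9511

-0.3090 - 0.9511i


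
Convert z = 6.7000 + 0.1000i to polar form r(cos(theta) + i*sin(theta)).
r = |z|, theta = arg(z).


r = sqrt(44.89+0.01) = sqrt(44.9) = 6.7007
theta = atan2(0.1, 6.7) = 0.8551 degrees

r = 6.7007, theta = 0.8551 degrees


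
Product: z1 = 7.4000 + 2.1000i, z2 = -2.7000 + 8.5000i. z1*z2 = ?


Real = 7.4*(-2.7) - 2.1*8.5 = -19.98 - 17.85 = -37.83
Imag = 7.4*8.5 - (2.7)*2.1 = 62.9 - (5.67) = 57.23

-37.8300 + 57.2300i


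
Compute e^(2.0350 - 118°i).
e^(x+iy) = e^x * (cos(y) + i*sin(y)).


e^2.0350 = 7.65225
cos(-118°) = -0.46947
sin(-118°) = -0.882948
Real = 7.65225*(-0.46947) = -3.5925
Imag = 7.65225*(-0.882948) = -6.7565

-3.5925 - 6.7565i


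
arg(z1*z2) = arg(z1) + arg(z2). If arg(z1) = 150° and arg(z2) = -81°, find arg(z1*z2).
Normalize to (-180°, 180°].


arg(z1*z2) = 150° - 81° = 69°
Normalized to (-180°, 180°]: 69°

69°


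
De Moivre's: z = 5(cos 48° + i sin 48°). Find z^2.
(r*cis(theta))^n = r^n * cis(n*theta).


r^2 = 5^2 = 25
n*theta = 2*48° = 96° = 96° (mod 360)
a = 25*cos(96°) = -2.6132
b = 25*sin(96°) = 24.8630

25 cis(96°) = -2.6132 + 24.8630i


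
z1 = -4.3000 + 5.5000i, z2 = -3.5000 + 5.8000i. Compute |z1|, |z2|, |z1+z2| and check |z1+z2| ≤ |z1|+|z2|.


|z1| = sqrt((-4.3)^2 + 5.5^2) = sqrt(48.74) = 6.9814
|z2| = sqrt((-3.5)^2 + 5.8^2) = sqrt(45.89) = 6.7742
z1+z2 = -7.8000 + 11.3000i
|z1+z2| = sqrt(188.53) = 13.7306
|z1|+|z2| = 6.9814 + 6.7742 = 13.7556

|z1+z2| = 13.7306 ≤ |z1|+|z2| = 13.7556 (verified)


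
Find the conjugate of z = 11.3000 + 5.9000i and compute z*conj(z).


z_bar = 11.3000 - 5.9000i
z*z_bar = 11.3^2 + 5.9^2 = 127.69 + 34.81 = 162.5

z_bar = 11.3000 - 5.9000i, z*z_bar = 162.5


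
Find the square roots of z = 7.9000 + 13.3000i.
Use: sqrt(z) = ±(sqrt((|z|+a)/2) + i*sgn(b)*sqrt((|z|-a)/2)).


|z| = sqrt(62.41+176.89) = 15.4693
sqrt((|z|+a)/2) = sqrt((15.4693+7.9)/2) = sqrt(11.6847) = 3.4183
sqrt((|z|-a)/2) = sqrt((15.4693-7.9)/2) = sqrt(3.7847) = 1.9454

±(3.4183 + 1.9454i) i.e. 3.4183 + 1.9454i and -3.4183 - 1.9454i


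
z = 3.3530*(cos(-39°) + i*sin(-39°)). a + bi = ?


a = 3.3530*cos(-39°) = 3.3530*0.77715 = 2.6058
b = 3.3530*sin(-39°) = 3.3530*(-0.62932) = -2.1101

2.6058 - 2.1101i


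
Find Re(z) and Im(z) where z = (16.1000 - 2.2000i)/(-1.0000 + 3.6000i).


Multiply by conjugate: (16.1000 - 2.2000i)(-1.0000 - 3.6000i) / ((-1)^2 + 3.6^2)
Numerator real = 16.1*(-1) - (2.2)*3.6 = -24.02
Numerator imag = -2.2*(-1) - 16.1*3.6 = -55.76
Denominator = 13.96
Re(z) = -24.02/13.96 = -1.7206
Im(z) = -55.76/13.96 = -3.9943

Re(z) = -1.7206, Im(z) = -3.9943


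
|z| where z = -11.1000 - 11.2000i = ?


|z| = sqrt((-11.1)^2 + (-11.2)^2) = sqrt(123.21 + 125.44) = sqrt(248.65) = 15.7686

|z| = 15.7686


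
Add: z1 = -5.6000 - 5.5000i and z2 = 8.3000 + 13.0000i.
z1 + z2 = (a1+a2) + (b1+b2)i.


Real: -5.6 + 8.3 = 2.7
Imag: -5.5 + 13 = 7.5

2.7000 + 7.5000i


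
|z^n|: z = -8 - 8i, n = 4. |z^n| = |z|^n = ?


|z| = sqrt(64+64) = sqrt(128) = 11.3137
|z^4| = |z|^4 = (sqrt(128))^4 = 128^2 = 16384

|z^4| = 16384


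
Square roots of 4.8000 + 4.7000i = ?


|z| = sqrt(23.04+22.09) = 6.7179
sqrt((|z|+a)/2) = sqrt((6.7179+4.8)/2) = sqrt(5.7589) = 2.3998
sqrt((|z|-a)/2) = sqrt((6.7179-4.8)/2) = sqrt(0.9589) = 0.9793

±(2.3998 + 0.9793i) i.e. 2.3998 + 0.9793i and -2.3998 - 0.9793i


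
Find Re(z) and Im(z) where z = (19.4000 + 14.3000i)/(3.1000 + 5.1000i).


Multiply by conjugate: (19.4000 + 14.3000i)(3.1000 - 5.1000i) / (3.1^2 + 5.1^2)
Numerator real = 19.4*3.1 + 14.3*5.1 = 133.07
Numerator imag = 14.3*3.1 - 19.4*5.1 = -54.61
Denominator = 35.62
Re(z) = 133.07/35.62 = 3.7358
Im(z) = -54.61/35.62 = -1.5331

Re(z) = 3.7358, Im(z) = -1.5331


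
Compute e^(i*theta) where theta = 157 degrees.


cos(157°) = -0.9205
sin(157°) = 0.3907

e^(i*157°) = -0.9205 + 0.3907i


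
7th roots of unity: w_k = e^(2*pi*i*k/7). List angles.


The 7th roots of unity are cis(360k/7°) for k=0..6
Angle step = 360/7 = 51.4286°
Primitive root: cis(51.4286°)
Primitive root = 0.6235 + 0.7818i

7 roots at angles: 0°, 51.4286°, 102.8571°, 154.2857°, 205.7143°, 257.1429°, 308.5714°


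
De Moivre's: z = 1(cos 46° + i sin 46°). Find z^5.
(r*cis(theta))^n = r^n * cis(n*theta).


r^5 = 1^5 = 1
n*theta = 5*46° = 230° = 230° (mod 360)
a = 1*cos(230°) = -0.6428
b = 1*sin(230°) = -0.7660

1 cis(230°) = -0.6428 - 0.7660i


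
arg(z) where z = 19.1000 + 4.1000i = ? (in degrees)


Re = 19.1, Im = 4.1
arg = atan2(4.1, 19.1) = 12.1152 degrees

arg(z) = 12.1152 degrees


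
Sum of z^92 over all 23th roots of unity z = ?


The roots are w_k = w^k with w = e^(2*pi*i/23), and (w^k)^92 = (w^92)^k.
So S = 1 + u + u^2 + ... + u^(22) with u = w^92.
92 = 4*23 + 0, so 92 is a multiple of 23 and u = (w^23)^4 = 1.
Every one of the 23 terms equals 1: S = 23

S = 23


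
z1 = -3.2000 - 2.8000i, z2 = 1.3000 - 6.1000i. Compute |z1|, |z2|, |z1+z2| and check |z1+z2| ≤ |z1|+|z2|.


|z1| = sqrt((-3.2)^2 + (-2.8)^2) = sqrt(18.08) = 4.2521
|z2| = sqrt(1.3^2 + (-6.1)^2) = sqrt(38.9) = 6.2370
z1+z2 = -1.9000 - 8.9000i
|z1+z2| = sqrt(82.82) = 9.1005
|z1|+|z2| = 4.2521 + 6.2370 = 10.4891

|z1+z2| = 9.1005 ≤ |z1|+|z2| = 10.4891 (verified)


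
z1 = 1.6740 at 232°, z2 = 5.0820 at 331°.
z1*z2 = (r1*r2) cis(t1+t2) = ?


r = 1.6740 * 5.0820 = 8.5073
theta = 232° + 331° = 563° = 203° (mod 360)

8.5073 cis(203°)


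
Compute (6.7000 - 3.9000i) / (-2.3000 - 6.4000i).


Conjugate of z2 = -2.3000 + 6.4000i
Numerator: (6.7000 - 3.9000i)(-2.3000 + 6.4000i) = 9.5500 + 51.8500i
Denominator: (-2.3)^2 + (-6.4)^2 = 46.25
Result = (9.5500 + 51.8500i)/46.25

0.2065 + 1.1211i


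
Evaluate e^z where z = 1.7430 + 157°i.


e^1.7430 = 5.7145
cos(157°) = -0.9205
sin(157°) = 0.39073
Real = 5.7145*(-0.9205) = -5.2602
Imag = 5.7145*0.39073 = 2.2328

-5.2602 + 2.2328i


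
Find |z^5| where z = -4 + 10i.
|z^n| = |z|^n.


|z| = sqrt(16+100) = sqrt(116) = 10.7703
|z^5| = |z|^5 = (sqrt(116))^5 = 116^2 * sqrt(116) = 13456*sqrt(116)

|z^5| = 13456*sqrt(116) ≈ 144925.5553


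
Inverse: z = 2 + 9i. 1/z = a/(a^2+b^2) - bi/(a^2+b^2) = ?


|z|^2 = 4+81 = 85
1/z = (2 - 9i)/85

1/z = 0.0235 - 0.1059i


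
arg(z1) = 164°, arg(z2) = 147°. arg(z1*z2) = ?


arg(z1*z2) = 164° + 147° = 311°
Normalized to (-180°, 180°]: -49°

-49°


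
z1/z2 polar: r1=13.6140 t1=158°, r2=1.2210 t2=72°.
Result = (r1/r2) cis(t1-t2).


r = 13.6140 / 1.2210 = 11.1499
theta = 158° - 72° = 86° = 86° (mod 360)

11.1499 cis(86°)


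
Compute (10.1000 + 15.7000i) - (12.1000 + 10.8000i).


Real: 10.1 - 12.1 = -2
Imag: 15.7 - 10.8 = 4.9

-2.0000 + 4.9000i


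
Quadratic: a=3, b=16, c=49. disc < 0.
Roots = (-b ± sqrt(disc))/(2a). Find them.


disc = 16^2 - 4*3*49 = 256 - 588 = -332
sqrt(|disc|) = sqrt(332) = 18.2209
Real part = -16/(2*3) = -2.6667
Imag part = 18.2209/(2*3) = 3.0368

-2.6667 ± 3.0368i


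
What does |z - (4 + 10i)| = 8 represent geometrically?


|z - z0| = r is a circle with center z0 and radius r.
Center = (4, 10), radius = 8

Circle with center (4, 10) and radius 8


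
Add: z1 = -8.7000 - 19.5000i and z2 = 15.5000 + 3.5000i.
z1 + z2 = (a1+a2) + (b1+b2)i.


Real: -8.7 + 15.5 = 6.8
Imag: -19.5 + 3.5 = -16

6.8000 - 16.0000i


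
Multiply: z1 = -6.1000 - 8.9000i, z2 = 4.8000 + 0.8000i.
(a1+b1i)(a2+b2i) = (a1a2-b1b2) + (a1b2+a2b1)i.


Real = -6.1*4.8 - (-8.9)*0.8 = -29.28 - (-7.12) = -22.16
Imag = -6.1*0.8 + 4.8*(-8.9) = -4.88 - (42.72) = -47.6

-22.1600 - 47.6000i


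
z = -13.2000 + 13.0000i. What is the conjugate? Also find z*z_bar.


z_bar = -13.2000 - 13.0000i
z*z_bar = (-13.2)^2 + 13^2 = 174.24 + 169 = 343.24

z_bar = -13.2000 - 13.0000i, z*z_bar = 343.24


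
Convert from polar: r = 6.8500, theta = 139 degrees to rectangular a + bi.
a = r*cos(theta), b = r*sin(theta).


a = 6.8500*cos(139°) = 6.8500*(-0.75471) = -5.1698
b = 6.8500*sin(139°) = 6.8500*0.65606 = 4.4940

-5.1698 + 4.4940i


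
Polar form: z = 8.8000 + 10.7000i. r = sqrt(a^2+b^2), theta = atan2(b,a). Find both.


r = sqrt(77.44+114.49) = sqrt(191.93) = 13.8539
theta = atan2(10.7, 8.8) = 50.5651 degrees

r = 13.8539, theta = 50.5651 degrees


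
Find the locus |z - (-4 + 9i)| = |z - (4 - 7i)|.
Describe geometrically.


Equal distances means the locus is the perpendicular bisector of z1 and z2.
Midpoint = ((-4+4)/2, (9+(-7))/2) = (0, 1.0000)

Perpendicular bisector through (0, 1.0000)


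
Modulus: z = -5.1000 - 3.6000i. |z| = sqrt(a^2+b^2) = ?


|z| = sqrt((-5.1)^2 + (-3.6)^2) = sqrt(26.01 + 12.96) = sqrt(38.97) = 6.2426

|z| = 6.2426


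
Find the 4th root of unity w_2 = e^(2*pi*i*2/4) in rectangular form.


Angle = 360*2/4 = 180°
a = cos(180°) = -1.0000
b = sin(180°) = 0

-1.0000 + 0i


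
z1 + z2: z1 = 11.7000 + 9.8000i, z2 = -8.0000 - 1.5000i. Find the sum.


Real: 11.7 - 8 = 3.7
Imag: 9.8 - 1.5 = 8.3

3.7000 + 8.3000i


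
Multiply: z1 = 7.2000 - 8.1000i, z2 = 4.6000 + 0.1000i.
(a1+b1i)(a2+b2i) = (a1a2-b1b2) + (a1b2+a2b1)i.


Real = 7.2*4.6 - (-8.1)*0.1 = 33.12 - (-0.81) = 33.93
Imag = 7.2*0.1 + 4.6*(-8.1) = 0.72 - (37.26) = -36.54

33.9300 - 36.5400i


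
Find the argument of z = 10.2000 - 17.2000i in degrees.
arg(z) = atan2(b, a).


Re = 10.2, Im = -17.2
arg = atan2(-17.2, 10.2) = -59.3311 degrees

arg(z) = -59.3311 degrees


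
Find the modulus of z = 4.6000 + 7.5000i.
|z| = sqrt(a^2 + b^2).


|z| = sqrt(4.6^2 + 7.5^2) = sqrt(21.16 + 56.25) = sqrt(77.41) = 8.7983

|z| = 8.7983


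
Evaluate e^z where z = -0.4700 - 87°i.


e^-0.4700 = 0.6250
cos(-87°) = 0.0523
sin(-87°) = -0.9986
Real = 0.6250*0.0523 = 0.0327
Imag = 0.6250*(-0.9986) = -0.6241

0.0327 - 0.6241i


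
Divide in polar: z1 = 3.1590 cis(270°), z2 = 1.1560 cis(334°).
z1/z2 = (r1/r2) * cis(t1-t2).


r = 3.1590 / 1.1560 = 2.7327
theta = 270° - 334° = -64° = 296° (mod 360)

2.7327 cis(296°)


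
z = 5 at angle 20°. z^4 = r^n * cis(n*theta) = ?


r^4 = 5^4 = 625
n*theta = 4*20° = 80° = 80° (mod 360)
a = 625*cos(80°) = 108.5301
b = 625*sin(80°) = 615.5048

625 cis(80°) = 108.5301 + 615.5048i


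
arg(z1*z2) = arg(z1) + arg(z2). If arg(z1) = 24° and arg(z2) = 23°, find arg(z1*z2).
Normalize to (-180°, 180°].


arg(z1*z2) = 24° + 23° = 47°
Normalized to (-180°, 180°]: 47°

47°


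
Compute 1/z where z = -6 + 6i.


|z|^2 = 36+36 = 72
1/z = (-6 - 6i)/72

1/z = -0.0833 - 0.0833i


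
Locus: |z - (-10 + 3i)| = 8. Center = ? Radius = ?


|z - z0| = r is a circle with center z0 and radius r.
Center = (-10, 3), radius = 8

Circle with center (-10, 3) and radius 8


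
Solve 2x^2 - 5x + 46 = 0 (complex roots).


disc = (-5)^2 - 4*2*46 = 25 - 368 = -343
sqrt(|disc|) = sqrt(343) = 18.5203
Real part = 5/(2*2) = 1.2500
Imag part = 18.5203/(2*2) = 4.6301

1.2500 ± 4.6301i


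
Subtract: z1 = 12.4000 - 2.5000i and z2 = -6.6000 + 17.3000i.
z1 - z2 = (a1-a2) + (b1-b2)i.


Real: 12.4 + 6.6 = 19
Imag: -2.5 - 17.3 = -19.8

19.0000 - 19.8000i


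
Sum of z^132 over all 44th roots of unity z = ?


The roots are w_k = w^k with w = e^(2*pi*i/44), and (w^k)^132 = (w^132)^k.
So S = 1 + u + u^2 + ... + u^(43) with u = w^132.
132 = 3*44 + 0, so 132 is a multiple of 44 and u = (w^44)^3 = 1.
Every one of the 44 terms equals 1: S = 44

S = 44


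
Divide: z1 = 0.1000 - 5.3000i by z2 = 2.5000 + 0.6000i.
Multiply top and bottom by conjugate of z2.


Conjugate of z2 = 2.5000 - 0.6000i
Numerator: (0.1000 - 5.3000i)(2.5000 - 0.6000i) = -2.9300 - 13.3100i
Denominator: 2.5^2 + 0.6^2 = 6.61
Result = (-2.9300 - 13.3100i)/6.61

-0.4433 - 2.0136i


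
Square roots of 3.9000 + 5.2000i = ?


|z| = sqrt(15.21+27.04) = 6.5000
sqrt((|z|+a)/2) = sqrt((6.5000+3.9)/2) = sqrt(5.2000) = 2.2804
sqrt((|z|-a)/2) = sqrt((6.5000-3.9)/2) = sqrt(1.3000) = 1.1402

±(2.2804 + 1.1402i) i.e. 2.2804 + 1.1402i and -2.2804 - 1.1402i


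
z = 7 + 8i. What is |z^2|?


|z| = sqrt(49+64) = sqrt(113) = 10.6301
|z^2| = |z|^2 = (sqrt(113))^2 = 113

|z^2| = 113


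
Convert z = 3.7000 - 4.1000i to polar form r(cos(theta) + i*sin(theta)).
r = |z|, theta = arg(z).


r = sqrt(13.69+16.81) = sqrt(30.5) = 5.5227
theta = atan2(-4.1, 3.7) = -47.9357 degrees

r = 5.5227, theta = -47.9357 degrees


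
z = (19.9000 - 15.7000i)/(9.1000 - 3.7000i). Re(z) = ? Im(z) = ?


Multiply by conjugate: (19.9000 - 15.7000i)(9.1000 + 3.7000i) / (9.1^2 + (-3.7)^2)
Numerator real = 19.9*9.1 - (15.7)*(-3.7) = 239.18
Numerator imag = -15.7*9.1 - 19.9*(-3.7) = -69.24
Denominator = 96.5
Re(z) = 239.18/96.5 = 2.4785
Im(z) = -69.24/96.5 = -0.7175

Re(z) = 2.4785, Im(z) = -0.7175


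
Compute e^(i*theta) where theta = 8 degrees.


cos(8°) = 0.9903
sin(8°) = 0.1392

e^(i*8°) = 0.9903 + 0.1392i


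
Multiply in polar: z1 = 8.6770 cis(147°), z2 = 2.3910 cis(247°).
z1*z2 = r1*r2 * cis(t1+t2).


r = 8.6770 * 2.3910 = 20.7467
theta = 147° + 247° = 394° = 34° (mod 360)

20.7467 cis(34°)


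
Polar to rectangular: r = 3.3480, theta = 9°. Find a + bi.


a = 3.3480*cos(9°) = 3.3480*0.9877 = 3.3068
b = 3.3480*sin(9°) = 3.3480*0.15643 = 0.5237

3.3068 + 0.5237i


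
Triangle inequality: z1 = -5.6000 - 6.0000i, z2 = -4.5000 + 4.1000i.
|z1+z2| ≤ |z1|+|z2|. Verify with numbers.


|z1| = sqrt((-5.6)^2 + (-6)^2) = sqrt(67.36) = 8.2073
|z2| = sqrt((-4.5)^2 + 4.1^2) = sqrt(37.06) = 6.0877
z1+z2 = -10.1000 - 1.9000i
|z1+z2| = sqrt(105.62) = 10.2772
|z1|+|z2| = 8.2073 + 6.0877 = 14.2950

|z1+z2| = 10.2772 ≤ |z1|+|z2| = 14.2950 (verified)


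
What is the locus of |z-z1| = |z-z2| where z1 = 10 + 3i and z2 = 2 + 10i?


Equal distances means the locus is the perpendicular bisector of z1 and z2.
Midpoint = ((10+2)/2, (3+10)/2) = (6.0000, 6.5000)

Perpendicular bisector through (6.0000, 6.5000)


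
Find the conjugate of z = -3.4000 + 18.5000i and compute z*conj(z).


z_bar = -3.4000 - 18.5000i
z*z_bar = (-3.4)^2 + 18.5^2 = 11.56 + 342.25 = 353.81

z_bar = -3.4000 - 18.5000i, z*z_bar = 353.81


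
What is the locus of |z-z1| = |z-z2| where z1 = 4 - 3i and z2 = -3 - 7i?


Equal distances means the locus is the perpendicular bisector of z1 and z2.
Midpoint = ((4+(-3))/2, (-3+(-7))/2) = (0.5000, -5.0000)

Perpendicular bisector through (0.5000, -5.0000)


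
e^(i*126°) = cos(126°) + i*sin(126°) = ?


cos(126°) = -0.5878
sin(126°) = 0.8090

e^(i*126°) = -0.5878 + 0.8090i


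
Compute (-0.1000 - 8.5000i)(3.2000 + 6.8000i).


Real = -0.1*3.2 - (-8.5)*6.8 = -0.32 - (-57.8) = 57.48
Imag = -0.1*6.8 + 3.2*(-8.5) = -0.68 - (27.2) = -27.88

57.4800 - 27.8800i


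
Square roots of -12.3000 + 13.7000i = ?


|z| = sqrt(151.29+187.69) = 18.4114
sqrt((|z|+a)/2) = sqrt((18.4114+(-12.3))/2) = sqrt(3.0557) = 1.7481
sqrt((|z|-a)/2) = sqrt((18.4114-(-12.3))/2) = sqrt(15.3557) = 3.9186

±(1.7481 + 3.9186i) i.e. 1.7481 + 3.9186i and -1.7481 - 3.9186i


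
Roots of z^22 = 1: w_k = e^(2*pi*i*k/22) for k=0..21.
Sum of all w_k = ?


The sum of all 22th roots of unity is 0.
Geometric series: (1 - w^22)/(1 - w) = (1-1)/(1-w) = 0 since w^22 = 1, w ≠ 1.
Alternatively: coefficient of z^21 in z^22 - 1 is 0.

0


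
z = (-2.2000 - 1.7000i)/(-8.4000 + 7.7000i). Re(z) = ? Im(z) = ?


Multiply by conjugate: (-2.2000 - 1.7000i)(-8.4000 - 7.7000i) / ((-8.4)^2 + 7.7^2)
Numerator real = -2.2*(-8.4) - (1.7)*7.7 = 5.39
Numerator imag = -1.7*(-8.4) - (-2.2)*7.7 = 31.22
Denominator = 129.85
Re(z) = 5.39/129.85 = 0.0415
Im(z) = 31.22/129.85 = 0.2404

Re(z) = 0.0415, Im(z) = 0.2404
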